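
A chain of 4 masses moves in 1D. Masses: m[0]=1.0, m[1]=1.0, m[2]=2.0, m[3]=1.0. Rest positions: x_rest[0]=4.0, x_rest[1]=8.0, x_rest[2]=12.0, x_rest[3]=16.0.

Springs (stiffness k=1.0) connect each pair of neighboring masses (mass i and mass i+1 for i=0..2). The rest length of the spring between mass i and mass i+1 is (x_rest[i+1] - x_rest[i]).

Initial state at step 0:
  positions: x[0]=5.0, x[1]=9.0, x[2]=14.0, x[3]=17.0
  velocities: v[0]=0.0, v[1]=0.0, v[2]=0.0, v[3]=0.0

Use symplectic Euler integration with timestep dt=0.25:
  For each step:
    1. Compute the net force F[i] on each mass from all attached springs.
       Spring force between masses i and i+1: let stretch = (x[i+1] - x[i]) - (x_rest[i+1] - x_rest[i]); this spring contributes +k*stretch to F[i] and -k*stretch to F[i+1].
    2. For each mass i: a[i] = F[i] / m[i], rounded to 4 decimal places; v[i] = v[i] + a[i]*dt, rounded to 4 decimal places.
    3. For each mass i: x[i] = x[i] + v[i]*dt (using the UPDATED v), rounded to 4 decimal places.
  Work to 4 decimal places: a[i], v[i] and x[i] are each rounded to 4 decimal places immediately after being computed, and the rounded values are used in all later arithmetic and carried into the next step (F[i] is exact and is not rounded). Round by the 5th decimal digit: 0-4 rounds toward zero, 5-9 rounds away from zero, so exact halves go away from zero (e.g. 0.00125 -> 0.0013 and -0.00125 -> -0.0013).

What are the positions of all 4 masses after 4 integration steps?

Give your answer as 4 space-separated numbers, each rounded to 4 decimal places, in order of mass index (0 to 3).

Step 0: x=[5.0000 9.0000 14.0000 17.0000] v=[0.0000 0.0000 0.0000 0.0000]
Step 1: x=[5.0000 9.0625 13.9375 17.0625] v=[0.0000 0.2500 -0.2500 0.2500]
Step 2: x=[5.0039 9.1758 13.8203 17.1797] v=[0.0156 0.4531 -0.4688 0.4688]
Step 3: x=[5.0186 9.3186 13.6629 17.3370] v=[0.0586 0.5713 -0.6295 0.6290]
Step 4: x=[5.0520 9.4642 13.4846 17.5146] v=[0.1336 0.5824 -0.7133 0.7105]

Answer: 5.0520 9.4642 13.4846 17.5146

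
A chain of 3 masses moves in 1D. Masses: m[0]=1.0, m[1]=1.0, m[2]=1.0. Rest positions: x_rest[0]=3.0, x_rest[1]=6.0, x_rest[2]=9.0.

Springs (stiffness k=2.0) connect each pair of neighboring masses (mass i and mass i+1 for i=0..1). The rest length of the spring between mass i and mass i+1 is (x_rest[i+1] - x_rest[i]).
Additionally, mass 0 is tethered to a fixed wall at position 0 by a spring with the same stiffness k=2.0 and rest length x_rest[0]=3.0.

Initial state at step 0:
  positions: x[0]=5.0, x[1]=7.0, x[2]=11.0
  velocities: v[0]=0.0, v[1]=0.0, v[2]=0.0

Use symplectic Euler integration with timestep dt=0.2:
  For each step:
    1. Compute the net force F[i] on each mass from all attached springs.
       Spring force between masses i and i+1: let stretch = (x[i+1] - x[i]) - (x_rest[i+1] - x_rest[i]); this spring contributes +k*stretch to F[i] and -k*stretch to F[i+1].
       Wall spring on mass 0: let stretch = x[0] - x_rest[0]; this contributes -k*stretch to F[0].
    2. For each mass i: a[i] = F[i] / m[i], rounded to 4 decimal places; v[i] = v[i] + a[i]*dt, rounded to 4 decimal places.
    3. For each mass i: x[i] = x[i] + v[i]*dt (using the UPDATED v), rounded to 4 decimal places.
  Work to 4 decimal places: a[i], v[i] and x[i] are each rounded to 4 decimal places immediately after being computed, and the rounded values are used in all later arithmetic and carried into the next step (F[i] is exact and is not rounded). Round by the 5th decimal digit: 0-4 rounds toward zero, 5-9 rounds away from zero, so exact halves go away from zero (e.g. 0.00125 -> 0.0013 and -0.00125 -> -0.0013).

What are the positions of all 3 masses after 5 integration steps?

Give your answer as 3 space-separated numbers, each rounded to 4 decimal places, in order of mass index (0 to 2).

Answer: 2.8749 7.9632 10.3280

Derivation:
Step 0: x=[5.0000 7.0000 11.0000] v=[0.0000 0.0000 0.0000]
Step 1: x=[4.7600 7.1600 10.9200] v=[-1.2000 0.8000 -0.4000]
Step 2: x=[4.3312 7.4288 10.7792] v=[-2.1440 1.3440 -0.7040]
Step 3: x=[3.8037 7.7178 10.6104] v=[-2.6374 1.4451 -0.8442]
Step 4: x=[3.2851 7.9251 10.4502] v=[-2.5932 1.0365 -0.8012]
Step 5: x=[2.8749 7.9632 10.3280] v=[-2.0512 0.1905 -0.6112]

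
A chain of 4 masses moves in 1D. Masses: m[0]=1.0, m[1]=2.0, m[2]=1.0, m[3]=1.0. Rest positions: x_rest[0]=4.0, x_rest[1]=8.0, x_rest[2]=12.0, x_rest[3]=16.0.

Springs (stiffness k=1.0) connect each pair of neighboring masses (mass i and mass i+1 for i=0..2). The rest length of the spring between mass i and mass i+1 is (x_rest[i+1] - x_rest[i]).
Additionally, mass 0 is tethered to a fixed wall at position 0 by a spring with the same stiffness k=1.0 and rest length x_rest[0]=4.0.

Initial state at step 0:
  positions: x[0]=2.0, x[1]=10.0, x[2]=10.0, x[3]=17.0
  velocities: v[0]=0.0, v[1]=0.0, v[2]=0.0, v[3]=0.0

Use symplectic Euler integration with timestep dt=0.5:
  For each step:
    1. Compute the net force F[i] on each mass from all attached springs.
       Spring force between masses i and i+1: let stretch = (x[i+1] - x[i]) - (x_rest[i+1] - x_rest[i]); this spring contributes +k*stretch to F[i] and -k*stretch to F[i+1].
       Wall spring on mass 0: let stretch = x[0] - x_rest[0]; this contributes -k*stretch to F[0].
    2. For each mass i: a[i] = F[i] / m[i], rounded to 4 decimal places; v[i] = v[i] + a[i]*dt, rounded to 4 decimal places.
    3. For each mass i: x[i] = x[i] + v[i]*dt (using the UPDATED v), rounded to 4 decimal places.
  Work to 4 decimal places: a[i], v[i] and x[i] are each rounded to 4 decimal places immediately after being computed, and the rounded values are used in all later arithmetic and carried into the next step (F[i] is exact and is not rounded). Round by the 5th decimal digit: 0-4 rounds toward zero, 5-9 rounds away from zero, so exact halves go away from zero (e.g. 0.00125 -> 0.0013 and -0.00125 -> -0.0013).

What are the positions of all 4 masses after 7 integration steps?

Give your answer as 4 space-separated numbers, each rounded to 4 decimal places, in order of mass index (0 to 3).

Step 0: x=[2.0000 10.0000 10.0000 17.0000] v=[0.0000 0.0000 0.0000 0.0000]
Step 1: x=[3.5000 9.0000 11.7500 16.2500] v=[3.0000 -2.0000 3.5000 -1.5000]
Step 2: x=[5.5000 7.6563 13.9375 15.3750] v=[4.0000 -2.6875 4.3750 -1.7500]
Step 3: x=[6.6641 6.8282 14.9141 15.1406] v=[2.3282 -1.6563 1.9532 -0.4688]
Step 4: x=[6.2032 6.9903 13.9259 15.8496] v=[-0.9218 0.3242 -1.9765 1.4180]
Step 5: x=[4.3883 7.9210 11.6847 17.0777] v=[-3.6299 1.8614 -4.4825 2.4562]
Step 6: x=[2.3595 8.8806 9.8508 17.9576] v=[-4.0577 1.9192 -3.6679 1.7597]
Step 7: x=[1.3711 9.1464 9.8010 17.8108] v=[-1.9769 0.5315 -0.0996 -0.2937]

Answer: 1.3711 9.1464 9.8010 17.8108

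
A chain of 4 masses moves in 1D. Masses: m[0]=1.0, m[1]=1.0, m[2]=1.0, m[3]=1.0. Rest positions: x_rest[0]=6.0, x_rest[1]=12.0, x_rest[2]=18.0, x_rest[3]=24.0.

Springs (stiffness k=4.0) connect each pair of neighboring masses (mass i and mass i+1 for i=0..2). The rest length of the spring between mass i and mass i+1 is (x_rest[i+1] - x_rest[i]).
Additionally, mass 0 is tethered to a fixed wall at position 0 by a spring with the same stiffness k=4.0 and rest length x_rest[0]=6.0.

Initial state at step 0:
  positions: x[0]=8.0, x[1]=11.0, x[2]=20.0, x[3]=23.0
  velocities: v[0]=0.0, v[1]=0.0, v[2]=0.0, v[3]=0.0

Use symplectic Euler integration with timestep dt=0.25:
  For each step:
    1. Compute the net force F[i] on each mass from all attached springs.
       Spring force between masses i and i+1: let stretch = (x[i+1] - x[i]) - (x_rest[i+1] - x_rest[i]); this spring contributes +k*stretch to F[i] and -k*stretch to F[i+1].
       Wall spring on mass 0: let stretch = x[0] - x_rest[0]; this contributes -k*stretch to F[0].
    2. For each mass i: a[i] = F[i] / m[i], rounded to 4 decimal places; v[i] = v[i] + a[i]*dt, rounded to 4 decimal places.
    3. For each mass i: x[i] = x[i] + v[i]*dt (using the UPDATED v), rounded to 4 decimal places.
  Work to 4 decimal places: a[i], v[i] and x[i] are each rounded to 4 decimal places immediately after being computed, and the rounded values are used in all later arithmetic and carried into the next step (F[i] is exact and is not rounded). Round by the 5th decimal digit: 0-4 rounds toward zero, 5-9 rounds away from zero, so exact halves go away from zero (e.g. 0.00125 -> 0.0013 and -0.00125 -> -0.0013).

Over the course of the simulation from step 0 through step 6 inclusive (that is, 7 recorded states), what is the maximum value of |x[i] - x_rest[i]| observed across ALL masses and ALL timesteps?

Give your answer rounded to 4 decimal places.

Step 0: x=[8.0000 11.0000 20.0000 23.0000] v=[0.0000 0.0000 0.0000 0.0000]
Step 1: x=[6.7500 12.5000 18.5000 23.7500] v=[-5.0000 6.0000 -6.0000 3.0000]
Step 2: x=[5.2500 14.0625 16.8125 24.6875] v=[-6.0000 6.2500 -6.7500 3.7500]
Step 3: x=[4.6406 14.1094 16.4063 25.1563] v=[-2.4375 0.1875 -1.6250 1.8750]
Step 4: x=[5.2383 12.3633 17.6133 24.9376] v=[2.3907 -6.9844 4.8281 -0.8750]
Step 5: x=[6.3077 10.1485 19.3389 24.3878] v=[4.2774 -8.8594 6.9024 -2.1993]
Step 6: x=[6.7603 9.2711 20.0291 24.0758] v=[1.8105 -3.5098 2.7609 -1.2482]
Max displacement = 2.7289

Answer: 2.7289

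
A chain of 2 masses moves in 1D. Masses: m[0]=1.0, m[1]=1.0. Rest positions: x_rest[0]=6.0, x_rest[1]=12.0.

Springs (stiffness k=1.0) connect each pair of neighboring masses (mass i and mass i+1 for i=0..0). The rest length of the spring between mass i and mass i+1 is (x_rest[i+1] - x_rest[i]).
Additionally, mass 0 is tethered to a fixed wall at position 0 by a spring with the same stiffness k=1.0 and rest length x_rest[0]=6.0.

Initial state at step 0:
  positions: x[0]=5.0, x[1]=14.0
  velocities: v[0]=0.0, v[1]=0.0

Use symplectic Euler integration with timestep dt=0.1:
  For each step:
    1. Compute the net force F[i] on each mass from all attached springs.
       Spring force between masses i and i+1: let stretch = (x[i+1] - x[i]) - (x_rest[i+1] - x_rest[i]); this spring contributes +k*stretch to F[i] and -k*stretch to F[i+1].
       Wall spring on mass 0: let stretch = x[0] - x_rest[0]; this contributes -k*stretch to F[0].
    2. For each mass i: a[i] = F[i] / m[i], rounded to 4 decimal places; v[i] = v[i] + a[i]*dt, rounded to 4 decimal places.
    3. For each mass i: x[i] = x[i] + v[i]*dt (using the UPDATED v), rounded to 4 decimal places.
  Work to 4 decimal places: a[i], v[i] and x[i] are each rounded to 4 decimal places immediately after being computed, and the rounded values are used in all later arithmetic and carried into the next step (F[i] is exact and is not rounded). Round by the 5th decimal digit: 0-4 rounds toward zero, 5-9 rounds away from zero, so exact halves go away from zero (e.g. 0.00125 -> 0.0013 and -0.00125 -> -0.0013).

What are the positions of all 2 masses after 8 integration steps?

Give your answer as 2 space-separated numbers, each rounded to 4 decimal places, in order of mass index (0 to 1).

Step 0: x=[5.0000 14.0000] v=[0.0000 0.0000]
Step 1: x=[5.0400 13.9700] v=[0.4000 -0.3000]
Step 2: x=[5.1189 13.9107] v=[0.7890 -0.5930]
Step 3: x=[5.2345 13.8235] v=[1.1563 -0.8722]
Step 4: x=[5.3837 13.7104] v=[1.4918 -1.1311]
Step 5: x=[5.5623 13.5740] v=[1.7861 -1.3638]
Step 6: x=[5.7654 13.4175] v=[2.0310 -1.5650]
Step 7: x=[5.9874 13.2445] v=[2.2197 -1.7302]
Step 8: x=[6.2221 13.0589] v=[2.3467 -1.8559]

Answer: 6.2221 13.0589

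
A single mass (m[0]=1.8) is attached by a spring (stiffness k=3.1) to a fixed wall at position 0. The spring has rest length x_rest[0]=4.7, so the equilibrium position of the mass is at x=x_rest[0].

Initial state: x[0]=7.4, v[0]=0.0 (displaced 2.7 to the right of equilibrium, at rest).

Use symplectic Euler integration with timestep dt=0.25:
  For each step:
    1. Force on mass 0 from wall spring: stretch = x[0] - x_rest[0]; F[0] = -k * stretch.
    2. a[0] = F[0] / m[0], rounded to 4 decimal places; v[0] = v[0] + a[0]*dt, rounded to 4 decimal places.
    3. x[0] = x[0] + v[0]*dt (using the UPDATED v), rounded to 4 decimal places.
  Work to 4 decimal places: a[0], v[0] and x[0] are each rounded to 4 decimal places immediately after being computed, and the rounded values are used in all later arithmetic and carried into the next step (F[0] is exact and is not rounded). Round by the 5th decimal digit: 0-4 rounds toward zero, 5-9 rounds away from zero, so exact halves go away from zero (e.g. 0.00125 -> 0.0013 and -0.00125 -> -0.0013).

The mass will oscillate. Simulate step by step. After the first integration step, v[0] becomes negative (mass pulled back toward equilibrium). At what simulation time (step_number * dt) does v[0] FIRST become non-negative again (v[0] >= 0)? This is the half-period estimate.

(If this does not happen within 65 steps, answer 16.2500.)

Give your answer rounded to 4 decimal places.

Step 0: x=[7.4000] v=[0.0000]
Step 1: x=[7.1094] v=[-1.1625]
Step 2: x=[6.5594] v=[-2.1999]
Step 3: x=[5.8093] v=[-3.0005]
Step 4: x=[4.9398] v=[-3.4781]
Step 5: x=[4.0445] v=[-3.5814]
Step 6: x=[3.2197] v=[-3.2992]
Step 7: x=[2.5542] v=[-2.6619]
Step 8: x=[2.1197] v=[-1.7380]
Step 9: x=[1.9630] v=[-0.6270]
Step 10: x=[2.1009] v=[0.5514]
First v>=0 after going negative at step 10, time=2.5000

Answer: 2.5000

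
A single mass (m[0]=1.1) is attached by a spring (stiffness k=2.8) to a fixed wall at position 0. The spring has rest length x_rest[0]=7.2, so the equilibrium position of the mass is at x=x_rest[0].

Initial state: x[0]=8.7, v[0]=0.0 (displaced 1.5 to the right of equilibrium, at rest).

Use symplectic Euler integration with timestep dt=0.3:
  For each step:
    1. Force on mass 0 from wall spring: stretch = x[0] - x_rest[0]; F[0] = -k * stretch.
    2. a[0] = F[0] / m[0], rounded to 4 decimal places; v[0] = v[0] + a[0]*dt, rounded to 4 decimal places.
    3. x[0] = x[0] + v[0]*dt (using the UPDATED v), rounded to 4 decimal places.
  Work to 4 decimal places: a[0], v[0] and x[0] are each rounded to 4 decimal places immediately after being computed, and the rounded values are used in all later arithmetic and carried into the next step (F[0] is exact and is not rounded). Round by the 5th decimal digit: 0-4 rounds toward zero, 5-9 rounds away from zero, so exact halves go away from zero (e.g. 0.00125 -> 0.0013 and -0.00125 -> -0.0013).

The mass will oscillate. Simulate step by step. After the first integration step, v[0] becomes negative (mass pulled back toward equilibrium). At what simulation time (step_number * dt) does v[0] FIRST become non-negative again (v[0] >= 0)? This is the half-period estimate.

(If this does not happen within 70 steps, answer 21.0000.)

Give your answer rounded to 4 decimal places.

Answer: 2.1000

Derivation:
Step 0: x=[8.7000] v=[0.0000]
Step 1: x=[8.3564] v=[-1.1455]
Step 2: x=[7.7478] v=[-2.0286]
Step 3: x=[7.0137] v=[-2.4469]
Step 4: x=[6.3223] v=[-2.3046]
Step 5: x=[5.8320] v=[-1.6344]
Step 6: x=[5.6551] v=[-0.5897]
Step 7: x=[5.8321] v=[0.5901]
First v>=0 after going negative at step 7, time=2.1000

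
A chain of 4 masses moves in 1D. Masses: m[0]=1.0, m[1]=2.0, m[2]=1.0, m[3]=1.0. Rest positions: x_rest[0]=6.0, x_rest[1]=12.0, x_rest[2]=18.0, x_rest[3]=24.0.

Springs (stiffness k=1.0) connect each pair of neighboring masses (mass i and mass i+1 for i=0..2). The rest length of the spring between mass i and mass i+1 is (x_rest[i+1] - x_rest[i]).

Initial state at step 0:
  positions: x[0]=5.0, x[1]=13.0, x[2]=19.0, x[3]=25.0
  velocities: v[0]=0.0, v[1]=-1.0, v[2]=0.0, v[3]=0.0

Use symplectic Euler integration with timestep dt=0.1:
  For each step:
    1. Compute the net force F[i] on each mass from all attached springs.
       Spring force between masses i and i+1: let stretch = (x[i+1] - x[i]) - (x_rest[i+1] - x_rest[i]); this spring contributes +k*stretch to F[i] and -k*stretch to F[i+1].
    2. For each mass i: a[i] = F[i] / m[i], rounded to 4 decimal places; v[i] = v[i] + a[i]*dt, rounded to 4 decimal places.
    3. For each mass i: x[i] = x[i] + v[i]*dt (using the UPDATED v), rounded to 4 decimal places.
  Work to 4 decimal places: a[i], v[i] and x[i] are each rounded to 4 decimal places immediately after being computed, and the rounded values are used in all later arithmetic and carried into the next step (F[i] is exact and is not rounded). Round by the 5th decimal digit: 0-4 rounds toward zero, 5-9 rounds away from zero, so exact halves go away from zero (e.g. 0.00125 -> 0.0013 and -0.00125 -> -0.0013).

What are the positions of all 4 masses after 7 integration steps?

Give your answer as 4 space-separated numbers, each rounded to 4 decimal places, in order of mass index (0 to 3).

Answer: 5.4697 12.0979 18.9358 24.9985

Derivation:
Step 0: x=[5.0000 13.0000 19.0000 25.0000] v=[0.0000 -1.0000 0.0000 0.0000]
Step 1: x=[5.0200 12.8900 19.0000 25.0000] v=[0.2000 -1.1000 0.0000 0.0000]
Step 2: x=[5.0587 12.7712 18.9989 25.0000] v=[0.3870 -1.1880 -0.0110 0.0000]
Step 3: x=[5.1145 12.6450 18.9955 25.0000] v=[0.5583 -1.2622 -0.0337 -0.0001]
Step 4: x=[5.1856 12.5129 18.9887 24.9999] v=[0.7114 -1.3212 -0.0683 -0.0006]
Step 5: x=[5.2700 12.3765 18.9772 24.9997] v=[0.8441 -1.3638 -0.1148 -0.0017]
Step 6: x=[5.3655 12.2376 18.9599 24.9993] v=[0.9548 -1.3891 -0.1726 -0.0040]
Step 7: x=[5.4697 12.0979 18.9358 24.9985] v=[1.0420 -1.3966 -0.2409 -0.0079]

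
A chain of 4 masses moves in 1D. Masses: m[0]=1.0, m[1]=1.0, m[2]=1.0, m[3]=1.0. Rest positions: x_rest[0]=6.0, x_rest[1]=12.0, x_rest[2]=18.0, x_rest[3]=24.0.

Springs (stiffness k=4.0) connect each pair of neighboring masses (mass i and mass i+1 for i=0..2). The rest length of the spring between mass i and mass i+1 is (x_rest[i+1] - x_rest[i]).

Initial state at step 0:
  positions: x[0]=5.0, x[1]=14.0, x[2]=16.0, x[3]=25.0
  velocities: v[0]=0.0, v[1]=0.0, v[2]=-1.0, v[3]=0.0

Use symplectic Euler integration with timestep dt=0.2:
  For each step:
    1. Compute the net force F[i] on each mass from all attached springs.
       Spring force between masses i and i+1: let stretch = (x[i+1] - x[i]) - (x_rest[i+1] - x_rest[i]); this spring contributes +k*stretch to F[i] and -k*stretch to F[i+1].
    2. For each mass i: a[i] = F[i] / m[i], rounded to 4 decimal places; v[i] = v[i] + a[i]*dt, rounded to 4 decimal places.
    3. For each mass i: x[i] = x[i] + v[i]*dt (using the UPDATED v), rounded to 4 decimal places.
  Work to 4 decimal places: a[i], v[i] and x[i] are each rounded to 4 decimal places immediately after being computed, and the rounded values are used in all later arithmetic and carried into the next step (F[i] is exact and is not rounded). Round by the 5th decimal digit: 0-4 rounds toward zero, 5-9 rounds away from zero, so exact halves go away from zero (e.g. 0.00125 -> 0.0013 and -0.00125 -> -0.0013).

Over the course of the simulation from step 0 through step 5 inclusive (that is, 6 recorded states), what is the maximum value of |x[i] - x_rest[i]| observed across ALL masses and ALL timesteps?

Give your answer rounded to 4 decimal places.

Answer: 2.3610

Derivation:
Step 0: x=[5.0000 14.0000 16.0000 25.0000] v=[0.0000 0.0000 -1.0000 0.0000]
Step 1: x=[5.4800 12.8800 16.9200 24.5200] v=[2.4000 -5.6000 4.6000 -2.4000]
Step 2: x=[6.1840 11.2224 18.4096 23.7840] v=[3.5200 -8.2880 7.4480 -3.6800]
Step 3: x=[6.7341 9.9086 19.6092 23.1481] v=[2.7507 -6.5690 5.9978 -3.1795]
Step 4: x=[6.8322 9.6390 19.8229 22.9060] v=[0.4903 -1.3481 1.0684 -1.2106]
Step 5: x=[6.4193 10.5497 18.9005 23.1306] v=[-2.0643 4.5536 -4.6122 1.1229]
Max displacement = 2.3610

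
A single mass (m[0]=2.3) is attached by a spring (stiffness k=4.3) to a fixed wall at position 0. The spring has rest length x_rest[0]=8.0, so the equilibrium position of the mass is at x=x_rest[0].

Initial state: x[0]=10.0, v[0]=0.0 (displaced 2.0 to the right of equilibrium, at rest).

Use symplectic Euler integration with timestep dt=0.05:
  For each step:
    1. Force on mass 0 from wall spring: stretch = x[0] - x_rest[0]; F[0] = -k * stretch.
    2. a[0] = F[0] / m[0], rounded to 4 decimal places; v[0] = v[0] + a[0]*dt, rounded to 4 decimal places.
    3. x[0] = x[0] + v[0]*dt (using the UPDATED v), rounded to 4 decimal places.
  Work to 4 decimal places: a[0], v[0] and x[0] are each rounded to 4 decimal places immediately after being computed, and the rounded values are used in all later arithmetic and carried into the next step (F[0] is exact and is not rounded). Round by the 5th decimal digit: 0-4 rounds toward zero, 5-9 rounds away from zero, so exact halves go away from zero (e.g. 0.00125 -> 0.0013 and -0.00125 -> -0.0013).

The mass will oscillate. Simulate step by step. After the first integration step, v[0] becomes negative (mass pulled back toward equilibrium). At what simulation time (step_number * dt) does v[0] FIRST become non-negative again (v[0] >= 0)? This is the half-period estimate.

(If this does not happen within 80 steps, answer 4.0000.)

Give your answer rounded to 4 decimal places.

Step 0: x=[10.0000] v=[0.0000]
Step 1: x=[9.9907] v=[-0.1870]
Step 2: x=[9.9720] v=[-0.3731]
Step 3: x=[9.9441] v=[-0.5574]
Step 4: x=[9.9071] v=[-0.7391]
Step 5: x=[9.8612] v=[-0.9174]
Step 6: x=[9.8066] v=[-1.0914]
Step 7: x=[9.7436] v=[-1.2603]
Step 8: x=[9.6724] v=[-1.4233]
Step 9: x=[9.5934] v=[-1.5796]
Step 10: x=[9.5070] v=[-1.7286]
Step 11: x=[9.4135] v=[-1.8695]
Step 12: x=[9.3134] v=[-2.0016]
Step 13: x=[9.2072] v=[-2.1244]
Step 14: x=[9.0953] v=[-2.2372]
Step 15: x=[8.9783] v=[-2.3396]
Step 16: x=[8.8567] v=[-2.4311]
Step 17: x=[8.7311] v=[-2.5112]
Step 18: x=[8.6021] v=[-2.5795]
Step 19: x=[8.4703] v=[-2.6358]
Step 20: x=[8.3363] v=[-2.6798]
Step 21: x=[8.2007] v=[-2.7112]
Step 22: x=[8.0642] v=[-2.7300]
Step 23: x=[7.9274] v=[-2.7360]
Step 24: x=[7.7909] v=[-2.7292]
Step 25: x=[7.6554] v=[-2.7097]
Step 26: x=[7.5215] v=[-2.6775]
Step 27: x=[7.3899] v=[-2.6328]
Step 28: x=[7.2611] v=[-2.5758]
Step 29: x=[7.1358] v=[-2.5067]
Step 30: x=[7.0145] v=[-2.4259]
Step 31: x=[6.8978] v=[-2.3338]
Step 32: x=[6.7863] v=[-2.2308]
Step 33: x=[6.6804] v=[-2.1173]
Step 34: x=[6.5807] v=[-1.9939]
Step 35: x=[6.4876] v=[-1.8612]
Step 36: x=[6.4016] v=[-1.7198]
Step 37: x=[6.3231] v=[-1.5704]
Step 38: x=[6.2524] v=[-1.4136]
Step 39: x=[6.1899] v=[-1.2502]
Step 40: x=[6.1359] v=[-1.0810]
Step 41: x=[6.0906] v=[-0.9067]
Step 42: x=[6.0542] v=[-0.7282]
Step 43: x=[6.0269] v=[-0.5463]
Step 44: x=[6.0088] v=[-0.3619]
Step 45: x=[6.0000] v=[-0.1758]
Step 46: x=[6.0006] v=[0.0112]
First v>=0 after going negative at step 46, time=2.3000

Answer: 2.3000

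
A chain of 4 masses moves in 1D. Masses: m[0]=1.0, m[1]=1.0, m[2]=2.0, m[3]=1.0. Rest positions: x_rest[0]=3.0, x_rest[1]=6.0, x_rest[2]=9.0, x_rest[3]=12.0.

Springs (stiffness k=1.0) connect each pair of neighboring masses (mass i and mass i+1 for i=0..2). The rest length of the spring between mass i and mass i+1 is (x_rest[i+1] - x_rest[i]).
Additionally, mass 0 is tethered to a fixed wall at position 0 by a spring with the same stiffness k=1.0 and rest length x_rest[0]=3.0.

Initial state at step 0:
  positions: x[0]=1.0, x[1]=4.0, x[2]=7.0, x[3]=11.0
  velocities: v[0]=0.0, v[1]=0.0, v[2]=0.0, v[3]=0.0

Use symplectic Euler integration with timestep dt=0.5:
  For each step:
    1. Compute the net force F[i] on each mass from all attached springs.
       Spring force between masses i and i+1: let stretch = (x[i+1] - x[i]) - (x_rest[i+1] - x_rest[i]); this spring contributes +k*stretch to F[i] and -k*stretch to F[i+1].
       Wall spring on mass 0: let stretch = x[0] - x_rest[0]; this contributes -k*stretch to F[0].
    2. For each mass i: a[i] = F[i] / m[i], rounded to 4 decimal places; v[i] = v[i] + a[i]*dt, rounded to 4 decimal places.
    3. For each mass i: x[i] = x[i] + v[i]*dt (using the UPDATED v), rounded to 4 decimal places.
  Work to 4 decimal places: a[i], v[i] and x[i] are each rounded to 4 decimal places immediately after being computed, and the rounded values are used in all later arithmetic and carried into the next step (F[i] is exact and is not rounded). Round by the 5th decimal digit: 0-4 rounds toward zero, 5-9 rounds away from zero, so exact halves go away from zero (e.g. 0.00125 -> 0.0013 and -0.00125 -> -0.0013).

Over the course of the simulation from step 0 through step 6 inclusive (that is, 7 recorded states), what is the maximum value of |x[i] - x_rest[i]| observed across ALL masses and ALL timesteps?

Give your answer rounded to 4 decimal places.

Answer: 2.3836

Derivation:
Step 0: x=[1.0000 4.0000 7.0000 11.0000] v=[0.0000 0.0000 0.0000 0.0000]
Step 1: x=[1.5000 4.0000 7.1250 10.7500] v=[1.0000 0.0000 0.2500 -0.5000]
Step 2: x=[2.2500 4.1563 7.3125 10.3438] v=[1.5000 0.3125 0.3750 -0.8125]
Step 3: x=[2.9141 4.6251 7.4844 9.9297] v=[1.3282 0.9375 0.3438 -0.8282]
Step 4: x=[3.2775 5.3810 7.6046 9.6543] v=[0.7267 1.5117 0.2403 -0.5509]
Step 5: x=[3.3474 6.1669 7.7030 9.6164] v=[0.1397 1.5718 0.1968 -0.0758]
Step 6: x=[3.2853 6.6320 7.8486 9.8502] v=[-0.1243 0.9301 0.2912 0.4675]
Max displacement = 2.3836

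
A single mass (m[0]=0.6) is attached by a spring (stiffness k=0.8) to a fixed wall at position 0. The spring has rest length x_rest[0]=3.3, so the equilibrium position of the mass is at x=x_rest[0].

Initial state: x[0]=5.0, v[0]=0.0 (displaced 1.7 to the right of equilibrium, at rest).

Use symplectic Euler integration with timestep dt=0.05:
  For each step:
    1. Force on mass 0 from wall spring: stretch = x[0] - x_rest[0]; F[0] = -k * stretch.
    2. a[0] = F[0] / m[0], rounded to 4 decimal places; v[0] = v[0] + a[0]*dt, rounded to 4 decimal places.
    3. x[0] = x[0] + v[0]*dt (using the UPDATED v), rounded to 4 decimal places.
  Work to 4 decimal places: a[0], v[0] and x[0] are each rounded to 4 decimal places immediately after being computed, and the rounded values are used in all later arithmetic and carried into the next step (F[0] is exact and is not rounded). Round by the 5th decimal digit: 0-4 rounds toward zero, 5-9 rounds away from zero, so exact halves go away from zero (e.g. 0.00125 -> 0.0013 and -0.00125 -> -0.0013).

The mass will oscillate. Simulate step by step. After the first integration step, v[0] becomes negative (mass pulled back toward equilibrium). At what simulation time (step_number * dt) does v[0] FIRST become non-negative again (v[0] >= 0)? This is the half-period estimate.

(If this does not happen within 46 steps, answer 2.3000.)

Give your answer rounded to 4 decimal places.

Step 0: x=[5.0000] v=[0.0000]
Step 1: x=[4.9943] v=[-0.1133]
Step 2: x=[4.9830] v=[-0.2263]
Step 3: x=[4.9661] v=[-0.3385]
Step 4: x=[4.9436] v=[-0.4496]
Step 5: x=[4.9156] v=[-0.5592]
Step 6: x=[4.8823] v=[-0.6669]
Step 7: x=[4.8437] v=[-0.7724]
Step 8: x=[4.7999] v=[-0.8753]
Step 9: x=[4.7511] v=[-0.9753]
Step 10: x=[4.6975] v=[-1.0720]
Step 11: x=[4.6392] v=[-1.1652]
Step 12: x=[4.5765] v=[-1.2545]
Step 13: x=[4.5095] v=[-1.3396]
Step 14: x=[4.4385] v=[-1.4202]
Step 15: x=[4.3637] v=[-1.4961]
Step 16: x=[4.2854] v=[-1.5670]
Step 17: x=[4.2038] v=[-1.6327]
Step 18: x=[4.1192] v=[-1.6930]
Step 19: x=[4.0318] v=[-1.7476]
Step 20: x=[3.9420] v=[-1.7964]
Step 21: x=[3.8500] v=[-1.8392]
Step 22: x=[3.7562] v=[-1.8759]
Step 23: x=[3.6609] v=[-1.9063]
Step 24: x=[3.5644] v=[-1.9304]
Step 25: x=[3.4670] v=[-1.9480]
Step 26: x=[3.3690] v=[-1.9591]
Step 27: x=[3.2708] v=[-1.9637]
Step 28: x=[3.1727] v=[-1.9618]
Step 29: x=[3.0750] v=[-1.9533]
Step 30: x=[2.9781] v=[-1.9383]
Step 31: x=[2.8823] v=[-1.9168]
Step 32: x=[2.7879] v=[-1.8890]
Step 33: x=[2.6952] v=[-1.8549]
Step 34: x=[2.6045] v=[-1.8146]
Step 35: x=[2.5161] v=[-1.7682]
Step 36: x=[2.4303] v=[-1.7159]
Step 37: x=[2.3474] v=[-1.6579]
Step 38: x=[2.2677] v=[-1.5944]
Step 39: x=[2.1914] v=[-1.5256]
Step 40: x=[2.1188] v=[-1.4517]
Step 41: x=[2.0502] v=[-1.3730]
Step 42: x=[1.9857] v=[-1.2897]
Step 43: x=[1.9256] v=[-1.2021]
Step 44: x=[1.8701] v=[-1.1105]
Step 45: x=[1.8193] v=[-1.0152]
Step 46: x=[1.7735] v=[-0.9165]
v[0] did not become non-negative within 46 steps; using fallback time=2.3000

Answer: 2.3000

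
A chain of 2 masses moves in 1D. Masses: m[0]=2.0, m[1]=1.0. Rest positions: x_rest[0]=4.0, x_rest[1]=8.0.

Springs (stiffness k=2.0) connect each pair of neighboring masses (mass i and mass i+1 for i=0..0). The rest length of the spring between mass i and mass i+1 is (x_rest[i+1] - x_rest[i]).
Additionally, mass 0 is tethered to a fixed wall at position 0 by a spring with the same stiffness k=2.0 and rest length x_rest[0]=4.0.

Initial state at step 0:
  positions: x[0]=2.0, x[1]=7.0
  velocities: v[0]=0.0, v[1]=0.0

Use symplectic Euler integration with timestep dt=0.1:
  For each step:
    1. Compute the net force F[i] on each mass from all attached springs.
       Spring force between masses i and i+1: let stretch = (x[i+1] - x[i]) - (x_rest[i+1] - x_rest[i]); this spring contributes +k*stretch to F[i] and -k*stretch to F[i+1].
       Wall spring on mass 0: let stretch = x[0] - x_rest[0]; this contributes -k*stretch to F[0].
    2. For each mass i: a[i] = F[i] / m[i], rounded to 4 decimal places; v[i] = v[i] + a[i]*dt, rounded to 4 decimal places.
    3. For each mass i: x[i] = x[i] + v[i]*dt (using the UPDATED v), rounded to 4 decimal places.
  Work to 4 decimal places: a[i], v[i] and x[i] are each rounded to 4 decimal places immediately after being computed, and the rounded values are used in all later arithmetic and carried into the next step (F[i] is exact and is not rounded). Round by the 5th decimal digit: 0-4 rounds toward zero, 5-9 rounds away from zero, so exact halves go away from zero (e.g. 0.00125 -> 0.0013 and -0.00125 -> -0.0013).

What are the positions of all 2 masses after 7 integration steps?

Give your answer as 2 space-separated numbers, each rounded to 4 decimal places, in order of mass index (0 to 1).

Answer: 2.7445 6.5587

Derivation:
Step 0: x=[2.0000 7.0000] v=[0.0000 0.0000]
Step 1: x=[2.0300 6.9800] v=[0.3000 -0.2000]
Step 2: x=[2.0892 6.9410] v=[0.5920 -0.3900]
Step 3: x=[2.1760 6.8850] v=[0.8683 -0.5604]
Step 4: x=[2.2882 6.8148] v=[1.1216 -0.7022]
Step 5: x=[2.4227 6.7341] v=[1.3454 -0.8075]
Step 6: x=[2.5761 6.6471] v=[1.5343 -0.8698]
Step 7: x=[2.7445 6.5587] v=[1.6838 -0.8840]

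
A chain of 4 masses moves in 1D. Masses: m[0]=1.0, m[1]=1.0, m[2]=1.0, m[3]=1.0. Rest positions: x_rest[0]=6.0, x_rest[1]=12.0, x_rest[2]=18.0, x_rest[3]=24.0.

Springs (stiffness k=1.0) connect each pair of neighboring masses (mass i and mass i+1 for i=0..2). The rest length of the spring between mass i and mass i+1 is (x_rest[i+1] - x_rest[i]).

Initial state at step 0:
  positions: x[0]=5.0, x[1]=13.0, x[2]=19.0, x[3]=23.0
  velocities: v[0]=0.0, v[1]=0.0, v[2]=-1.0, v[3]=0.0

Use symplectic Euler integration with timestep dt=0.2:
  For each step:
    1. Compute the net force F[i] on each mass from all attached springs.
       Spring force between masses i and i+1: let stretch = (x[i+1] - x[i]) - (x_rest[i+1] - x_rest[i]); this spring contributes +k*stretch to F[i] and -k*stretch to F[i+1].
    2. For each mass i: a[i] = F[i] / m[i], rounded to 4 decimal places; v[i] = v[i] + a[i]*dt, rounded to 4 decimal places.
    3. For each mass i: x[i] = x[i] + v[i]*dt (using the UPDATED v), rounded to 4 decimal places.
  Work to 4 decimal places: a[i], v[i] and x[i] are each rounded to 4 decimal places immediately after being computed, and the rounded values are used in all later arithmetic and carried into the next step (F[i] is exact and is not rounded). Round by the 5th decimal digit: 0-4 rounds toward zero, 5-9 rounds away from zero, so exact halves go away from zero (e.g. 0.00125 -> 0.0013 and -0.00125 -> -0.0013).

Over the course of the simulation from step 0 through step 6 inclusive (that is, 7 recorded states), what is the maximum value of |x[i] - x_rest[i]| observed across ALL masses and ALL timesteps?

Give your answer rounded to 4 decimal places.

Answer: 1.0123

Derivation:
Step 0: x=[5.0000 13.0000 19.0000 23.0000] v=[0.0000 0.0000 -1.0000 0.0000]
Step 1: x=[5.0800 12.9200 18.7200 23.0800] v=[0.4000 -0.4000 -1.4000 0.4000]
Step 2: x=[5.2336 12.7584 18.3824 23.2256] v=[0.7680 -0.8080 -1.6880 0.7280]
Step 3: x=[5.4482 12.5208 18.0136 23.4175] v=[1.0730 -1.1882 -1.8442 0.9594]
Step 4: x=[5.7057 12.2200 17.6412 23.6332] v=[1.2875 -1.5042 -1.8620 1.0786]
Step 5: x=[5.9838 11.8754 17.2916 23.8492] v=[1.3904 -1.7228 -1.7478 1.0802]
Step 6: x=[6.2575 11.5118 16.9877 24.0429] v=[1.3687 -1.8179 -1.5195 0.9687]
Max displacement = 1.0123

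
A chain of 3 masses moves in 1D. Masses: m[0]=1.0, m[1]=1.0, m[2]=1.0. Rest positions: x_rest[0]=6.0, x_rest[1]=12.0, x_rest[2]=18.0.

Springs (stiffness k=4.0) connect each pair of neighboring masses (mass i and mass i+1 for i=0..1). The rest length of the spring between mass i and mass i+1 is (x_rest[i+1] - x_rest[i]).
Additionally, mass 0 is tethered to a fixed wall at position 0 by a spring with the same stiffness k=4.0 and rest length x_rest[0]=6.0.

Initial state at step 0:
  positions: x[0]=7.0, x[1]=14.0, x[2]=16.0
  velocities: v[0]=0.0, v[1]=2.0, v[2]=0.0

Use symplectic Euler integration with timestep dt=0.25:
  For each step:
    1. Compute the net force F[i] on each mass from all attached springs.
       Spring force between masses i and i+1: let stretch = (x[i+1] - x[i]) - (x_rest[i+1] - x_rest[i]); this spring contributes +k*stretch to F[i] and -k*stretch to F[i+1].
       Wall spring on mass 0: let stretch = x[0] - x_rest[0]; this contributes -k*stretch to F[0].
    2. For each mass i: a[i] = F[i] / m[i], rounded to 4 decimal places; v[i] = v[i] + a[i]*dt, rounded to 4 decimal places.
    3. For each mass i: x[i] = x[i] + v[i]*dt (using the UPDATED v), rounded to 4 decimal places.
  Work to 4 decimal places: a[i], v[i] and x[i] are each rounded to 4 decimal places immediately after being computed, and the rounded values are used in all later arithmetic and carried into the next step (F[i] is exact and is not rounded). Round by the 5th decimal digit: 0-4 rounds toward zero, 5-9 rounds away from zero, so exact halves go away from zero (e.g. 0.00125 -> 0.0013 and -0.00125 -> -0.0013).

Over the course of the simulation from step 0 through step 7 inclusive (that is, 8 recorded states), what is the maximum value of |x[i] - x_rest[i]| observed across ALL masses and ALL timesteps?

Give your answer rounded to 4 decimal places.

Answer: 2.5820

Derivation:
Step 0: x=[7.0000 14.0000 16.0000] v=[0.0000 2.0000 0.0000]
Step 1: x=[7.0000 13.2500 17.0000] v=[0.0000 -3.0000 4.0000]
Step 2: x=[6.8125 11.8750 18.5625] v=[-0.7500 -5.5000 6.2500]
Step 3: x=[6.1875 10.9063 19.9531] v=[-2.5000 -3.8750 5.5625]
Step 4: x=[5.1953 11.0196 20.5820] v=[-3.9687 0.4530 2.5157]
Step 5: x=[4.3604 12.0674 20.3203] v=[-3.3397 4.1911 -1.0467]
Step 6: x=[4.3621 13.2517 19.4954] v=[0.0069 4.7370 -3.2996]
Step 7: x=[5.4957 13.7745 18.6096] v=[4.5344 2.0911 -3.5433]
Max displacement = 2.5820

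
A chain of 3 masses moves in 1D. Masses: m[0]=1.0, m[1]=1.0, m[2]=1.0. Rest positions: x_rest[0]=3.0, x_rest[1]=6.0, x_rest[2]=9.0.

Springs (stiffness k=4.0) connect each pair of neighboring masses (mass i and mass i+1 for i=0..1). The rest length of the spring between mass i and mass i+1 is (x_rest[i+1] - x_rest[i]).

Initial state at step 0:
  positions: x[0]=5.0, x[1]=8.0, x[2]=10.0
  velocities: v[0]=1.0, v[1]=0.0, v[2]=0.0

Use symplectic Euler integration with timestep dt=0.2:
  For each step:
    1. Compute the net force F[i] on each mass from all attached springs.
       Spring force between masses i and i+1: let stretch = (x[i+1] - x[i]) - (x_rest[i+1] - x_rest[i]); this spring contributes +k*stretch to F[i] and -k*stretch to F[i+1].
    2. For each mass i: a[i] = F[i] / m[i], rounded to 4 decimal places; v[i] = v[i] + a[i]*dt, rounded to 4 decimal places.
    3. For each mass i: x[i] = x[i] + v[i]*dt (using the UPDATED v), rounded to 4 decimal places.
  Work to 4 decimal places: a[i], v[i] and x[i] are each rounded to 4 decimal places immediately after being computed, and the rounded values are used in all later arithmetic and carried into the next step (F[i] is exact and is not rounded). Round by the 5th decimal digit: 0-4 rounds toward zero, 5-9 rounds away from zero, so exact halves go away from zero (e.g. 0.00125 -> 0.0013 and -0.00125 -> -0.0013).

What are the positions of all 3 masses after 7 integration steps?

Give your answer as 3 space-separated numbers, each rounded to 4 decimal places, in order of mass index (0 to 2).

Answer: 4.5585 8.4317 11.4099

Derivation:
Step 0: x=[5.0000 8.0000 10.0000] v=[1.0000 0.0000 0.0000]
Step 1: x=[5.2000 7.8400 10.1600] v=[1.0000 -0.8000 0.8000]
Step 2: x=[5.3424 7.6288 10.4288] v=[0.7120 -1.0560 1.3440]
Step 3: x=[5.3706 7.4998 10.7296] v=[0.1411 -0.6451 1.5040]
Step 4: x=[5.2595 7.5469 10.9936] v=[-0.5555 0.2354 1.3202]
Step 5: x=[5.0344 7.7795 11.1862] v=[-1.1256 1.1628 0.9628]
Step 6: x=[4.7685 8.1179 11.3137] v=[-1.3295 1.6921 0.6374]
Step 7: x=[4.5585 8.4317 11.4099] v=[-1.0500 1.5692 0.4808]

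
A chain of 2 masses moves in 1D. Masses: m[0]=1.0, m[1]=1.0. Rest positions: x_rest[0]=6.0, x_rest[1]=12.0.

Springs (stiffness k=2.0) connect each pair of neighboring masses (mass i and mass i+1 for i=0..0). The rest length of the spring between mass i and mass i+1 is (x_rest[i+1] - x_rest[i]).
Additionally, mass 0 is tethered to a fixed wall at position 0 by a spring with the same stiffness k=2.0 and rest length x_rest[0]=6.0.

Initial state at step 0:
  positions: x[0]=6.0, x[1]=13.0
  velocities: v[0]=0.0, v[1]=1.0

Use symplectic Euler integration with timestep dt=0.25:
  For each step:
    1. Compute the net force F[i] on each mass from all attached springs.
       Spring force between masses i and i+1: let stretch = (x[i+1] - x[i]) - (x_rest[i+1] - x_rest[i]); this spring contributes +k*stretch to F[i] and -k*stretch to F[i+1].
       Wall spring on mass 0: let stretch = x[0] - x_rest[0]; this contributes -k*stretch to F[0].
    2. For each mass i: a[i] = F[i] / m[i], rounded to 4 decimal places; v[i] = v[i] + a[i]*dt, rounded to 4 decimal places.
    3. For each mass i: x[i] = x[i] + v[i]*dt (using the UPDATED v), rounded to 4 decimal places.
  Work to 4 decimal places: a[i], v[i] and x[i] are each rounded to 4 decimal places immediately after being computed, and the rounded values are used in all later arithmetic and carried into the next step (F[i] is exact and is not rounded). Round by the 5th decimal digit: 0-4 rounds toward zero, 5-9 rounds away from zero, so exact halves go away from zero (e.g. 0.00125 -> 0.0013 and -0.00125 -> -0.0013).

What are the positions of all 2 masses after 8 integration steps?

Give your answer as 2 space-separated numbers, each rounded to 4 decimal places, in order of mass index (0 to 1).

Step 0: x=[6.0000 13.0000] v=[0.0000 1.0000]
Step 1: x=[6.1250 13.1250] v=[0.5000 0.5000]
Step 2: x=[6.3594 13.1250] v=[0.9375 0.0000]
Step 3: x=[6.6446 13.0293] v=[1.1406 -0.3828]
Step 4: x=[6.8973 12.8855] v=[1.0107 -0.5752]
Step 5: x=[7.0364 12.7432] v=[0.5562 -0.5693]
Step 6: x=[7.0093 12.6375] v=[-0.1086 -0.4227]
Step 7: x=[6.8095 12.5783] v=[-0.7992 -0.2368]
Step 8: x=[6.4796 12.5480] v=[-1.3196 -0.1212]

Answer: 6.4796 12.5480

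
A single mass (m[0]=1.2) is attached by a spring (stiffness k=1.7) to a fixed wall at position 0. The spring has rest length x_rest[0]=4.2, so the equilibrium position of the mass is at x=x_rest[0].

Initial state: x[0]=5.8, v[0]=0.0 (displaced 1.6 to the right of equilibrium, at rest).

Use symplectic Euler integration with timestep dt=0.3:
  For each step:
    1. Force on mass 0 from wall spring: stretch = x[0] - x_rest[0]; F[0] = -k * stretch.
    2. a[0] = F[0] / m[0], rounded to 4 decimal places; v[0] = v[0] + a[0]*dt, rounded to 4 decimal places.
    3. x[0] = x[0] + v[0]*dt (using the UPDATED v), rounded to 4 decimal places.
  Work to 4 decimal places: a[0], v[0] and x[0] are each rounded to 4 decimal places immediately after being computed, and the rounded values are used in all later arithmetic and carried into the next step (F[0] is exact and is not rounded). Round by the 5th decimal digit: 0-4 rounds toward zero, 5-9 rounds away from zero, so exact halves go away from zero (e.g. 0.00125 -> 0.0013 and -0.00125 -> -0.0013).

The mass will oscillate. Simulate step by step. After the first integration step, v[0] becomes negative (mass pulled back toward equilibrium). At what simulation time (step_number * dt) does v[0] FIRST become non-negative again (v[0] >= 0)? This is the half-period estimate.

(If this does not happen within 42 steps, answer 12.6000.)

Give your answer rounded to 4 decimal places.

Answer: 2.7000

Derivation:
Step 0: x=[5.8000] v=[0.0000]
Step 1: x=[5.5960] v=[-0.6800]
Step 2: x=[5.2140] v=[-1.2733]
Step 3: x=[4.7027] v=[-1.7043]
Step 4: x=[4.1273] v=[-1.9180]
Step 5: x=[3.5612] v=[-1.8871]
Step 6: x=[3.0765] v=[-1.6156]
Step 7: x=[2.7351] v=[-1.1381]
Step 8: x=[2.5805] v=[-0.5155]
Step 9: x=[2.6323] v=[0.1728]
First v>=0 after going negative at step 9, time=2.7000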